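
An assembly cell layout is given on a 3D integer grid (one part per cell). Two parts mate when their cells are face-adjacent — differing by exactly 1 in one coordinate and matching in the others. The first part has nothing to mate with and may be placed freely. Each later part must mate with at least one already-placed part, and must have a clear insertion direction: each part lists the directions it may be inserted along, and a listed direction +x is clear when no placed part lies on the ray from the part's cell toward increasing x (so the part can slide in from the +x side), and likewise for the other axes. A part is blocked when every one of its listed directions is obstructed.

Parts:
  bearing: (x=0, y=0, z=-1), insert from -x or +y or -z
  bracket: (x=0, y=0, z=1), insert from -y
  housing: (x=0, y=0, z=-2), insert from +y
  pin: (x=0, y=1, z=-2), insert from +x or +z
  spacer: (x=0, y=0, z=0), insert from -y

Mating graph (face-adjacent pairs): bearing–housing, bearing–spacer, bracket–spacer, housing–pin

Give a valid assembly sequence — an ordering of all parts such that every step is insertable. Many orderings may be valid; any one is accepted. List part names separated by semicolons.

bracket; spacer; bearing; housing; pin

1. bracket@(0, 0, 1) [-y clear] — {bracket}
2. spacer@(0, 0, 0) [-y clear] — {bracket, spacer}
3. bearing@(0, 0, -1) [-x clear] — {bearing, bracket, spacer}
4. housing@(0, 0, -2) [+y clear] — {bearing, bracket, housing, spacer}
5. pin@(0, 1, -2) [+x clear] — {bearing, bracket, housing, pin, spacer}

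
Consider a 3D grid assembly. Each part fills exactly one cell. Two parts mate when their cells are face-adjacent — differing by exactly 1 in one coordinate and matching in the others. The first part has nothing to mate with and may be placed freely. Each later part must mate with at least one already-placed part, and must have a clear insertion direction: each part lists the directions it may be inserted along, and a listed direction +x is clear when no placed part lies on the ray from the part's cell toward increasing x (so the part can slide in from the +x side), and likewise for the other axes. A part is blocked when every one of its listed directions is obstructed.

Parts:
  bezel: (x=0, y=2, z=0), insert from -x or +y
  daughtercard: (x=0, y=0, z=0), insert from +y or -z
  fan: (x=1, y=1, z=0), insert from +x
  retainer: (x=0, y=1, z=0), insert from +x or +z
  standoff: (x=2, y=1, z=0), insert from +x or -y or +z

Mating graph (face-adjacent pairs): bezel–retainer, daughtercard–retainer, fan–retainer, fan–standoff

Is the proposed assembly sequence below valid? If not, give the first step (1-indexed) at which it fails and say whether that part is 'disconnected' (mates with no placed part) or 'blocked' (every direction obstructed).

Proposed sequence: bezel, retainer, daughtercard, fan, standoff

1. bezel@(0, 2, 0) [-x clear] — {bezel}
2. retainer@(0, 1, 0) [+x clear] — {bezel, retainer}
3. daughtercard@(0, 0, 0) [-z clear] — {bezel, daughtercard, retainer}
4. fan@(1, 1, 0) [+x clear] — {bezel, daughtercard, fan, retainer}
5. standoff@(2, 1, 0) [+x clear] — {bezel, daughtercard, fan, retainer, standoff}

Valid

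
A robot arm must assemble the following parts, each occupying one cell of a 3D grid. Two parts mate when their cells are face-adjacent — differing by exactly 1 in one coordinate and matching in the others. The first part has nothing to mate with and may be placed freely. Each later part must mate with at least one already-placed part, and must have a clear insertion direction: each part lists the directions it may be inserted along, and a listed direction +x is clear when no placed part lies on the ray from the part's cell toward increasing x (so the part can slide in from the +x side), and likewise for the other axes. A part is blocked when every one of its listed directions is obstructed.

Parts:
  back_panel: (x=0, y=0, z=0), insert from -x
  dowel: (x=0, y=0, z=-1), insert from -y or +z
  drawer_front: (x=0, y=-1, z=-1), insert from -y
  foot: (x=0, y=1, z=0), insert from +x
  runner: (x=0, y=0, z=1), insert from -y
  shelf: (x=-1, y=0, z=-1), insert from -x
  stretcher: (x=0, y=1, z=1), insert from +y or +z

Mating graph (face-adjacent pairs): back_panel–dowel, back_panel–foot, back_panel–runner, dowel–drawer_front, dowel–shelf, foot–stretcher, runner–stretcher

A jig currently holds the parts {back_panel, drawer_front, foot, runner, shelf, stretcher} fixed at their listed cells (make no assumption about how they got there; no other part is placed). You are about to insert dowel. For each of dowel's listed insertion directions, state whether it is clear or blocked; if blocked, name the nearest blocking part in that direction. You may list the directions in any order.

-y: nearest on ray is drawer_front@(0, -1, -1) ⇒ blocked
+z: nearest on ray is back_panel@(0, 0, 0) ⇒ blocked

+z: blocked by back_panel; -y: blocked by drawer_front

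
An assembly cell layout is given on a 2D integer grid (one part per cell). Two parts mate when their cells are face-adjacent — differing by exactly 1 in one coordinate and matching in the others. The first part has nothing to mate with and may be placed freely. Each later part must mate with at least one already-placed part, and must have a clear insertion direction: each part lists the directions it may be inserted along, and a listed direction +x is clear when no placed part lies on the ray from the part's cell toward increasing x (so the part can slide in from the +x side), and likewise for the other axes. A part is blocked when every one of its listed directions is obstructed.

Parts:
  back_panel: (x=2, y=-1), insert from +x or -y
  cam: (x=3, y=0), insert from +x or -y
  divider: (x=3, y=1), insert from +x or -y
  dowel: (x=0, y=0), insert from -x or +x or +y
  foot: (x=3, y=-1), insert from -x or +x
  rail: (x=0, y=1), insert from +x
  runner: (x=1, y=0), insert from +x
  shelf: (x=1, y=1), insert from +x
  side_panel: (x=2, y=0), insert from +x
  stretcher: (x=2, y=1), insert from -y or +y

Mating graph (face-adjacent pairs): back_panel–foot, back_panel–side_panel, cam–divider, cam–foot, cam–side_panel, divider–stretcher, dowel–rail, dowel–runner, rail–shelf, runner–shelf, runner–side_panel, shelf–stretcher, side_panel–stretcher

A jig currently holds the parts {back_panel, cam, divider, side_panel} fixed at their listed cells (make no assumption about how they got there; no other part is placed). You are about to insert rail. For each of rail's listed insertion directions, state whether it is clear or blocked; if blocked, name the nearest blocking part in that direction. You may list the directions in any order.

+x: blocked by divider

+x: nearest on ray is divider@(3, 1) ⇒ blocked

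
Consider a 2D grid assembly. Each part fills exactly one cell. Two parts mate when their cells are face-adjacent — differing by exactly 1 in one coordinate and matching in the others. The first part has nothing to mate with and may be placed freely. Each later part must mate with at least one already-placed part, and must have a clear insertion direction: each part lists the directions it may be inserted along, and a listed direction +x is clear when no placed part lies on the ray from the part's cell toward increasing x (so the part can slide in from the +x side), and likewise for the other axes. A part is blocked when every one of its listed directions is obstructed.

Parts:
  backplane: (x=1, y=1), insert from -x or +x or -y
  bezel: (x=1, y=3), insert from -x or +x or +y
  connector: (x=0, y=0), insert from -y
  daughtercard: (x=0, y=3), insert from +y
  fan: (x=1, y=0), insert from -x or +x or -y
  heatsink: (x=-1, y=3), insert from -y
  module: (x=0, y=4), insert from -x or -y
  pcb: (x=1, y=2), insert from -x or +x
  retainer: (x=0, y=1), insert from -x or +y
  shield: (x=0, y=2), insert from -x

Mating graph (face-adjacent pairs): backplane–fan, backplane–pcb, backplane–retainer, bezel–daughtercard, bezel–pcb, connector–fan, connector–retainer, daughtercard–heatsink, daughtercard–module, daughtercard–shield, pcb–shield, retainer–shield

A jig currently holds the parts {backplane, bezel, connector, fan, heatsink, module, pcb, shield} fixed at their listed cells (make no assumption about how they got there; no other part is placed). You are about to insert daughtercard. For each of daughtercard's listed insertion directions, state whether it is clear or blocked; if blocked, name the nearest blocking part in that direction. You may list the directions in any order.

+y: nearest on ray is module@(0, 4) ⇒ blocked

+y: blocked by module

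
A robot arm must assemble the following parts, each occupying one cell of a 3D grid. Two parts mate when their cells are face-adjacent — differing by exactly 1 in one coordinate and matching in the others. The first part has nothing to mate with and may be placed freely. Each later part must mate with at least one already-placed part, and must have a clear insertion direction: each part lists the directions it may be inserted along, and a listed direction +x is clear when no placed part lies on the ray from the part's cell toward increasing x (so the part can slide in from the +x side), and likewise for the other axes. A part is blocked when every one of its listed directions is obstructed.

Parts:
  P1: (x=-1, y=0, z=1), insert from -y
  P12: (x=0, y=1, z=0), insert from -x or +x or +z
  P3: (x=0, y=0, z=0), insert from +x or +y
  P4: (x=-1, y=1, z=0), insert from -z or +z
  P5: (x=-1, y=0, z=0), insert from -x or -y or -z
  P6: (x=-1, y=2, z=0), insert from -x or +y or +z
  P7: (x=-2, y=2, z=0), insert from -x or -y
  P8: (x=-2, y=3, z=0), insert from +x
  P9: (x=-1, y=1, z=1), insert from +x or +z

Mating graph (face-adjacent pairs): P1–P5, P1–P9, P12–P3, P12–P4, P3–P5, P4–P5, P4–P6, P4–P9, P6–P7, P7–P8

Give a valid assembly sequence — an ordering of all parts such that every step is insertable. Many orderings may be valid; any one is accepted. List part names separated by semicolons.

1. P9@(-1, 1, 1) [+x clear] — {P9}
2. P1@(-1, 0, 1) [-y clear] — {P1, P9}
3. P4@(-1, 1, 0) [-z clear] — {P1, P4, P9}
4. P5@(-1, 0, 0) [-x clear] — {P1, P4, P5, P9}
5. P3@(0, 0, 0) [+x clear] — {P1, P3, P4, P5, P9}
6. P6@(-1, 2, 0) [-x clear] — {P1, P3, P4, P5, P6, P9}
7. P7@(-2, 2, 0) [-x clear] — {P1, P3, P4, P5, P6, P7, P9}
8. P8@(-2, 3, 0) [+x clear] — {P1, P3, P4, P5, P6, P7, P8, P9}
9. P12@(0, 1, 0) [+x clear] — {P1, P12, P3, P4, P5, P6, P7, P8, P9}

P9; P1; P4; P5; P3; P6; P7; P8; P12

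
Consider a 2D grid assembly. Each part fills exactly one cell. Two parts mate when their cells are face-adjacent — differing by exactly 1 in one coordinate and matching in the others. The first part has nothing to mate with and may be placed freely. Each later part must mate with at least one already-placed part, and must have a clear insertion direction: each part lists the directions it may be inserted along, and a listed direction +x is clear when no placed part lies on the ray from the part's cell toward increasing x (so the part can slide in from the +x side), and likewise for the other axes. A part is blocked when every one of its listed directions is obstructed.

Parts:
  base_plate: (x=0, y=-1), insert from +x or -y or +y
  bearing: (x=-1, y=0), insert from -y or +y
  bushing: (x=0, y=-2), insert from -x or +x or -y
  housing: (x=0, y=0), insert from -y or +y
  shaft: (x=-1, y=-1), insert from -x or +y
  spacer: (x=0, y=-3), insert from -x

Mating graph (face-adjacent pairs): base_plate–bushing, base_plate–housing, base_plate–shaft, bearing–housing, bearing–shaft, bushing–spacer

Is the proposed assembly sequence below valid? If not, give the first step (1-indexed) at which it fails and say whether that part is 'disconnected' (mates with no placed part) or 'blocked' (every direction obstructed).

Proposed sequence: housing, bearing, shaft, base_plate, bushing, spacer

Valid

1. housing@(0, 0) [-y clear] — {housing}
2. bearing@(-1, 0) [-y clear] — {bearing, housing}
3. shaft@(-1, -1) [-x clear] — {bearing, housing, shaft}
4. base_plate@(0, -1) [+x clear] — {base_plate, bearing, housing, shaft}
5. bushing@(0, -2) [-x clear] — {base_plate, bearing, bushing, housing, shaft}
6. spacer@(0, -3) [-x clear] — {base_plate, bearing, bushing, housing, shaft, spacer}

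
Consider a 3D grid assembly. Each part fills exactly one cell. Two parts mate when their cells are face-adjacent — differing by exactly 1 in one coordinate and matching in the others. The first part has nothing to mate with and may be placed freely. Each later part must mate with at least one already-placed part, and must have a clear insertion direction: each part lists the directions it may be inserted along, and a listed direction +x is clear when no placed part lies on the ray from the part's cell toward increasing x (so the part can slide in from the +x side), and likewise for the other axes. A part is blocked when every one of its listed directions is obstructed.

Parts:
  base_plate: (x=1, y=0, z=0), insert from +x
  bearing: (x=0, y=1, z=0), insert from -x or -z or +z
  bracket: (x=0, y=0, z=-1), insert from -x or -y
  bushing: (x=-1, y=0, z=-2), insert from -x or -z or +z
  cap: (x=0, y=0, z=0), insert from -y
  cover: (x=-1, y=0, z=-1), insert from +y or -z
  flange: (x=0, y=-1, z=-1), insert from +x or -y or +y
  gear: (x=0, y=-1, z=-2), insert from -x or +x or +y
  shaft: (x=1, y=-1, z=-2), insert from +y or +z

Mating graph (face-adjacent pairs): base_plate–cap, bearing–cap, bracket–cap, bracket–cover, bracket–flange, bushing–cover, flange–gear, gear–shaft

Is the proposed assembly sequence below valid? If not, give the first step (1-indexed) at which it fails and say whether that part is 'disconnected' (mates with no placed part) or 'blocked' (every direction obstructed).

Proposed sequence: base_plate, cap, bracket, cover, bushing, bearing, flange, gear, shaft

Valid

1. base_plate@(1, 0, 0) [+x clear] — {base_plate}
2. cap@(0, 0, 0) [-y clear] — {base_plate, cap}
3. bracket@(0, 0, -1) [-x clear] — {base_plate, bracket, cap}
4. cover@(-1, 0, -1) [+y clear] — {base_plate, bracket, cap, cover}
5. bushing@(-1, 0, -2) [-x clear] — {base_plate, bracket, bushing, cap, cover}
6. bearing@(0, 1, 0) [-x clear] — {base_plate, bearing, bracket, bushing, cap, cover}
7. flange@(0, -1, -1) [+x clear] — {base_plate, bearing, bracket, bushing, cap, cover, flange}
8. gear@(0, -1, -2) [-x clear] — {base_plate, bearing, bracket, bushing, cap, cover, flange, gear}
9. shaft@(1, -1, -2) [+y clear] — {base_plate, bearing, bracket, bushing, cap, cover, flange, gear, shaft}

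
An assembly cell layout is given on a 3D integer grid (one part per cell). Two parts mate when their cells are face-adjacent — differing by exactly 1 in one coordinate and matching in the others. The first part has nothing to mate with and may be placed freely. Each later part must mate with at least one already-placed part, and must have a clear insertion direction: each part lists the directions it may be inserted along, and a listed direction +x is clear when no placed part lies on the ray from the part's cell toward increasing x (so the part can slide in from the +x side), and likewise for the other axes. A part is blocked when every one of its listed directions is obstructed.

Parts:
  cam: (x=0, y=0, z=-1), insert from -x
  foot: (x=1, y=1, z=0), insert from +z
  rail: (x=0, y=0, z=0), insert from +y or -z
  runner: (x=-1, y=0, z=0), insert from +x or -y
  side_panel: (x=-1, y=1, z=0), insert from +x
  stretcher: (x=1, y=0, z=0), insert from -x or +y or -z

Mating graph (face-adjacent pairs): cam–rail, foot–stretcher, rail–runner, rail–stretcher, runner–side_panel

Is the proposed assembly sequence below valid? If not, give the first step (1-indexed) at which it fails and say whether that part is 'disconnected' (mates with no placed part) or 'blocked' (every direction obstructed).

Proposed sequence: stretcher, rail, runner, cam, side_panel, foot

Valid

1. stretcher@(1, 0, 0) [-x clear] — {stretcher}
2. rail@(0, 0, 0) [+y clear] — {rail, stretcher}
3. runner@(-1, 0, 0) [-y clear] — {rail, runner, stretcher}
4. cam@(0, 0, -1) [-x clear] — {cam, rail, runner, stretcher}
5. side_panel@(-1, 1, 0) [+x clear] — {cam, rail, runner, side_panel, stretcher}
6. foot@(1, 1, 0) [+z clear] — {cam, foot, rail, runner, side_panel, stretcher}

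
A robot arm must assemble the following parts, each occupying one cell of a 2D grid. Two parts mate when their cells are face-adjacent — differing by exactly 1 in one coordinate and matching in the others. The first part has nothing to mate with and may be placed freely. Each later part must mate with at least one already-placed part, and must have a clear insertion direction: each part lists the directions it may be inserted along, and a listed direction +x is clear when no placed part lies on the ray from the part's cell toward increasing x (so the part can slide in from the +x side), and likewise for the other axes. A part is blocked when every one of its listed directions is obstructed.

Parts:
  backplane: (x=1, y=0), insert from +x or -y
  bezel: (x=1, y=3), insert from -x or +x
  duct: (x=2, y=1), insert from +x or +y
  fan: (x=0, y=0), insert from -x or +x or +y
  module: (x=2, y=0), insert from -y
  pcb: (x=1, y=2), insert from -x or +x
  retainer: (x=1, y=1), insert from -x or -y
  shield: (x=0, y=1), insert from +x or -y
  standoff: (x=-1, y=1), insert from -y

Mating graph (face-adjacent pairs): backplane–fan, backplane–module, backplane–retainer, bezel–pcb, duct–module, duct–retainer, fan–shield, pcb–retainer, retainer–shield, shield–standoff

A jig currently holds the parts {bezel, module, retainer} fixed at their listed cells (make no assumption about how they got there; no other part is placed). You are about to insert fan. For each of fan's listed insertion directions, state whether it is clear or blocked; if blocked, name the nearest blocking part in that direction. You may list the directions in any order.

+x: blocked by module; +y: clear; -x: clear

-x: ray from fan(0, 0) has no placed part ⇒ clear
+x: nearest on ray is module@(2, 0) ⇒ blocked
+y: ray from fan(0, 0) has no placed part ⇒ clear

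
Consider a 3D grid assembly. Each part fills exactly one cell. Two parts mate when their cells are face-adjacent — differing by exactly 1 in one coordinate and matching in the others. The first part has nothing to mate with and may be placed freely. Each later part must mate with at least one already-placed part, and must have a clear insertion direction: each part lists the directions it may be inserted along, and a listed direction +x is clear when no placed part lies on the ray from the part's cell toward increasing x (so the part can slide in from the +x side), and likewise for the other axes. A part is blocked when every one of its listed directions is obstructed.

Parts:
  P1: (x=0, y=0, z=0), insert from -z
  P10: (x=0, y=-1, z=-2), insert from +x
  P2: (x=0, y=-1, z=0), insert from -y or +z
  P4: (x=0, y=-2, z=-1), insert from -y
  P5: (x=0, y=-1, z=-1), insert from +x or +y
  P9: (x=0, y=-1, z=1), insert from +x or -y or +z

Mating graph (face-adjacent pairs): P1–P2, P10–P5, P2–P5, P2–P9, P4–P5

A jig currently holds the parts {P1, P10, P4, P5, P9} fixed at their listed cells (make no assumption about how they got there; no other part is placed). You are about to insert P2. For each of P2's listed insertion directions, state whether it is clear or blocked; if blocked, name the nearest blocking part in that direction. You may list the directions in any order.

-y: ray from P2(0, -1, 0) has no placed part ⇒ clear
+z: nearest on ray is P9@(0, -1, 1) ⇒ blocked

+z: blocked by P9; -y: clear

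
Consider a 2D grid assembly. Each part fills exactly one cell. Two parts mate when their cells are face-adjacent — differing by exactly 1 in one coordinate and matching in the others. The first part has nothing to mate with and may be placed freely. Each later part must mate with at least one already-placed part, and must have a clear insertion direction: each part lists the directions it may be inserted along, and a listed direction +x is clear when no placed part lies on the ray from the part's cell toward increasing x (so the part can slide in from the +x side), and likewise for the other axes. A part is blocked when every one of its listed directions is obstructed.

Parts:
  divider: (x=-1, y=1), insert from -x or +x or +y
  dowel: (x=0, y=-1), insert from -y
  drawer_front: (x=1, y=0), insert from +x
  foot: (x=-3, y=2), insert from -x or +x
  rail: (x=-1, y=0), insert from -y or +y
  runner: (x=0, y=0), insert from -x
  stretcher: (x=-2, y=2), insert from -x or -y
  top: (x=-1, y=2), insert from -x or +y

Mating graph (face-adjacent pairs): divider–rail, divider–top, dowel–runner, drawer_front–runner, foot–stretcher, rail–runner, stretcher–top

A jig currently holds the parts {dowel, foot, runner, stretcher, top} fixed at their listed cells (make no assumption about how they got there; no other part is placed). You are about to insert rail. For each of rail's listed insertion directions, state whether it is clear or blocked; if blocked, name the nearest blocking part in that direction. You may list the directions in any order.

+y: blocked by top; -y: clear

-y: ray from rail(-1, 0) has no placed part ⇒ clear
+y: nearest on ray is top@(-1, 2) ⇒ blocked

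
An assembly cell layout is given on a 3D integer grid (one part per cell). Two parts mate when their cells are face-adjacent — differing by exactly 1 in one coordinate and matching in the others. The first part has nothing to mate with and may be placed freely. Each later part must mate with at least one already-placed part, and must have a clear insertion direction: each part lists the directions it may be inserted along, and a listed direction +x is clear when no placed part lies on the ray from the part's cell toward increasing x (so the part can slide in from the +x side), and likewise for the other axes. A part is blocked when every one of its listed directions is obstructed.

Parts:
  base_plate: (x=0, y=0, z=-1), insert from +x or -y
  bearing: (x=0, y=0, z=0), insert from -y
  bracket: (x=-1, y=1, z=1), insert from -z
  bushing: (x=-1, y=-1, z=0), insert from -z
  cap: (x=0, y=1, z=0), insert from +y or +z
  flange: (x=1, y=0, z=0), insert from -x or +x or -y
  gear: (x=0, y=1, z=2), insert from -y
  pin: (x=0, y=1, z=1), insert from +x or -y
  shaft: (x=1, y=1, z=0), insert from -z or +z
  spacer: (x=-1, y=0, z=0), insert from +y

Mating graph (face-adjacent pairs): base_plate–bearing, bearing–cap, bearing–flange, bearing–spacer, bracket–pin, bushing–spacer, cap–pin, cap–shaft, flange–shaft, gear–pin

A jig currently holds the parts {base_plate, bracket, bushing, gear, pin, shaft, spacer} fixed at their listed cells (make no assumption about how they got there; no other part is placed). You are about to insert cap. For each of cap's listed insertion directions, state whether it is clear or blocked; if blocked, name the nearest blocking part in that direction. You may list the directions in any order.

+y: clear; +z: blocked by pin

+y: ray from cap(0, 1, 0) has no placed part ⇒ clear
+z: nearest on ray is pin@(0, 1, 1) ⇒ blocked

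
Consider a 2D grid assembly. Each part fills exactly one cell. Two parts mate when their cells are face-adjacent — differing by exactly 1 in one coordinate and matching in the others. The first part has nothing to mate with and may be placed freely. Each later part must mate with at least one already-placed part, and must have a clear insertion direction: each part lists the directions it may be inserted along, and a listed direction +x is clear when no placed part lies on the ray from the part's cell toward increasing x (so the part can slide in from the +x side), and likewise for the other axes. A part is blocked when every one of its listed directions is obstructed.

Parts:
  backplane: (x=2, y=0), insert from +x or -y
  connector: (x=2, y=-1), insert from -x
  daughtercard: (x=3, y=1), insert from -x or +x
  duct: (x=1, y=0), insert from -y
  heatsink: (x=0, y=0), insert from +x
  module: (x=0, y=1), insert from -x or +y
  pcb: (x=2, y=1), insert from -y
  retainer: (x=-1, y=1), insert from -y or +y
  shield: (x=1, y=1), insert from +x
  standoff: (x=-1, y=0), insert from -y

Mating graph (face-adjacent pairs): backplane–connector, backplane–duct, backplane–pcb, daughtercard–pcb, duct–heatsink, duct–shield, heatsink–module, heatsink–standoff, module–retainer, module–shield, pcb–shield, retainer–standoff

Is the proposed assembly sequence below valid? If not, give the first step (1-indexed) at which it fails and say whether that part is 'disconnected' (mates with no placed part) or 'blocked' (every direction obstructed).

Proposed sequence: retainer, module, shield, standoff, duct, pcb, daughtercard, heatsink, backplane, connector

Invalid at step 8 (blocked)

1. retainer@(-1, 1) [-y clear] — {retainer}
2. module@(0, 1) [+y clear] — {module, retainer}
3. shield@(1, 1) [+x clear] — {module, retainer, shield}
4. standoff@(-1, 0) [-y clear] — {module, retainer, shield, standoff}
5. duct@(1, 0) [-y clear] — {duct, module, retainer, shield, standoff}
6. pcb@(2, 1) [-y clear] — {duct, module, pcb, retainer, shield, standoff}
7. daughtercard@(3, 1) [+x clear] — {daughtercard, duct, module, pcb, retainer, shield, standoff}
8. heatsink@(0, 0) — +x all obstructed ⇒ blocked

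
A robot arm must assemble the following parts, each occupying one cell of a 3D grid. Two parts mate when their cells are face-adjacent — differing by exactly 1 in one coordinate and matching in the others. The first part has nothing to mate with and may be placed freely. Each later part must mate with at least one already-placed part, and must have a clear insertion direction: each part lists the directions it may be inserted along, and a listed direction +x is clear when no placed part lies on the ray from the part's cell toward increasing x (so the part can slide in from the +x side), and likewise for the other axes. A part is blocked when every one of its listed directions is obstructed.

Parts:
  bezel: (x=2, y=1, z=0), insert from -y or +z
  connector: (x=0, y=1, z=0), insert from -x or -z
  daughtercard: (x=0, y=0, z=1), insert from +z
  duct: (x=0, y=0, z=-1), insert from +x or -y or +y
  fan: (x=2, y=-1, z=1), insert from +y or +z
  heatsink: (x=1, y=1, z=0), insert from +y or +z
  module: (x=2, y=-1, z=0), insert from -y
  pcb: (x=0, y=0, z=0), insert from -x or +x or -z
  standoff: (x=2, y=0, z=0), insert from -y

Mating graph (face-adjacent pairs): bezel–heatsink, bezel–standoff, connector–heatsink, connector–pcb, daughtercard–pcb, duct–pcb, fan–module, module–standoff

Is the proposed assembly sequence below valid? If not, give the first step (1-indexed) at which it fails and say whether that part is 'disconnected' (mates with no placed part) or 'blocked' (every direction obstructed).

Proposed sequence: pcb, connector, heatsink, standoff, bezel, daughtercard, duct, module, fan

1. pcb@(0, 0, 0) [-x clear] — {pcb}
2. connector@(0, 1, 0) [-x clear] — {connector, pcb}
3. heatsink@(1, 1, 0) [+y clear] — {connector, heatsink, pcb}
4. standoff@(2, 0, 0) — no placed neighbour ⇒ disconnected

Invalid at step 4 (disconnected)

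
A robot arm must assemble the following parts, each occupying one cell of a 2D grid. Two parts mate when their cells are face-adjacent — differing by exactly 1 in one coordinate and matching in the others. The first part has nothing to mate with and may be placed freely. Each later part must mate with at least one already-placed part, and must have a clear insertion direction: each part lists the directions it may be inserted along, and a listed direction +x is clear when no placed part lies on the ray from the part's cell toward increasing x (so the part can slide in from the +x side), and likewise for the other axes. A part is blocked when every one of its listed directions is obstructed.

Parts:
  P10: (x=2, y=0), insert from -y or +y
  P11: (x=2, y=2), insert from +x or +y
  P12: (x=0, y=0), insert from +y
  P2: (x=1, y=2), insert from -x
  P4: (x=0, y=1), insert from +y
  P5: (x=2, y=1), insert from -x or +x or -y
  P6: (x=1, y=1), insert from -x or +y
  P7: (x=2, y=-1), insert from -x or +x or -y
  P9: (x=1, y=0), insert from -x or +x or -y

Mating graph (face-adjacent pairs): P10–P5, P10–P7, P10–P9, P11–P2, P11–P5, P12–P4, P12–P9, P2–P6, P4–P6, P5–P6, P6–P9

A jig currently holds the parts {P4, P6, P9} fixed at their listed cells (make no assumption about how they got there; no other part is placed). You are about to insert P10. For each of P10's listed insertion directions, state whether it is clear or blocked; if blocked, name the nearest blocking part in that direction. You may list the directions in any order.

+y: clear; -y: clear

-y: ray from P10(2, 0) has no placed part ⇒ clear
+y: ray from P10(2, 0) has no placed part ⇒ clear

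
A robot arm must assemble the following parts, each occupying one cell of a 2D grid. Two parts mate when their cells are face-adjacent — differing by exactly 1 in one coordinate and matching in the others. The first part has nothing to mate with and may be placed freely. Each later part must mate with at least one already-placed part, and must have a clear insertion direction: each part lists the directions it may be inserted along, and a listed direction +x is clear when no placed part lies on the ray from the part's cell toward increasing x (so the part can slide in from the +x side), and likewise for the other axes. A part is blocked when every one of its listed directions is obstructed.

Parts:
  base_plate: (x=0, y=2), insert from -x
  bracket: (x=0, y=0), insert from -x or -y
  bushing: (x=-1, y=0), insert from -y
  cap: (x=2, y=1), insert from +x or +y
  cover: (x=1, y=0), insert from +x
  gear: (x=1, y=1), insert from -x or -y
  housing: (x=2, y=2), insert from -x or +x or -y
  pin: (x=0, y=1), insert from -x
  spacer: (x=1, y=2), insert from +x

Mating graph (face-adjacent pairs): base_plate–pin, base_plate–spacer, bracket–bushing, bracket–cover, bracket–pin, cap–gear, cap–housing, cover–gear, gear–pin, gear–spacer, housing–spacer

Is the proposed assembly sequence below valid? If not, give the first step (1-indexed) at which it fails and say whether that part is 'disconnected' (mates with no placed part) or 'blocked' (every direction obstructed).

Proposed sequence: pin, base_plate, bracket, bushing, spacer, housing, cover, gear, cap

1. pin@(0, 1) [-x clear] — {pin}
2. base_plate@(0, 2) [-x clear] — {base_plate, pin}
3. bracket@(0, 0) [-x clear] — {base_plate, bracket, pin}
4. bushing@(-1, 0) [-y clear] — {base_plate, bracket, bushing, pin}
5. spacer@(1, 2) [+x clear] — {base_plate, bracket, bushing, pin, spacer}
6. housing@(2, 2) [+x clear] — {base_plate, bracket, bushing, housing, pin, spacer}
7. cover@(1, 0) [+x clear] — {base_plate, bracket, bushing, cover, housing, pin, spacer}
8. gear@(1, 1) — -x/-y all obstructed ⇒ blocked

Invalid at step 8 (blocked)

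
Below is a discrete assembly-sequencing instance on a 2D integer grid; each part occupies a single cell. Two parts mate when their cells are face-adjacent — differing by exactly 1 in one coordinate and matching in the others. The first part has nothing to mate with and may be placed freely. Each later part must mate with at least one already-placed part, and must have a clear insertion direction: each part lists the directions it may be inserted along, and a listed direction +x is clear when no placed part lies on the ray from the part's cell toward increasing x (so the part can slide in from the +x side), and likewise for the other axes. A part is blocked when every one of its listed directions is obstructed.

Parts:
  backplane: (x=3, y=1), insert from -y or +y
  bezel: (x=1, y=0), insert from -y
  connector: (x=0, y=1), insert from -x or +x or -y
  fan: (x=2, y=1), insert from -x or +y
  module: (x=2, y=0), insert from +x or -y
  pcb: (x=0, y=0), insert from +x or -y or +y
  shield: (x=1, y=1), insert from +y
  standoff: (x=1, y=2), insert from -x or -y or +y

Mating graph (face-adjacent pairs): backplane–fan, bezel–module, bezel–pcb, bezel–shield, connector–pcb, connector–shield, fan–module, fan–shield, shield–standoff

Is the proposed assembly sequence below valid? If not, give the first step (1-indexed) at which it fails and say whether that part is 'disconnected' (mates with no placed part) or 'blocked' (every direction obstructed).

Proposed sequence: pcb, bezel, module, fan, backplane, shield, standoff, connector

Valid

1. pcb@(0, 0) [+x clear] — {pcb}
2. bezel@(1, 0) [-y clear] — {bezel, pcb}
3. module@(2, 0) [+x clear] — {bezel, module, pcb}
4. fan@(2, 1) [-x clear] — {bezel, fan, module, pcb}
5. backplane@(3, 1) [-y clear] — {backplane, bezel, fan, module, pcb}
6. shield@(1, 1) [+y clear] — {backplane, bezel, fan, module, pcb, shield}
7. standoff@(1, 2) [-x clear] — {backplane, bezel, fan, module, pcb, shield, standoff}
8. connector@(0, 1) [-x clear] — {backplane, bezel, connector, fan, module, pcb, shield, standoff}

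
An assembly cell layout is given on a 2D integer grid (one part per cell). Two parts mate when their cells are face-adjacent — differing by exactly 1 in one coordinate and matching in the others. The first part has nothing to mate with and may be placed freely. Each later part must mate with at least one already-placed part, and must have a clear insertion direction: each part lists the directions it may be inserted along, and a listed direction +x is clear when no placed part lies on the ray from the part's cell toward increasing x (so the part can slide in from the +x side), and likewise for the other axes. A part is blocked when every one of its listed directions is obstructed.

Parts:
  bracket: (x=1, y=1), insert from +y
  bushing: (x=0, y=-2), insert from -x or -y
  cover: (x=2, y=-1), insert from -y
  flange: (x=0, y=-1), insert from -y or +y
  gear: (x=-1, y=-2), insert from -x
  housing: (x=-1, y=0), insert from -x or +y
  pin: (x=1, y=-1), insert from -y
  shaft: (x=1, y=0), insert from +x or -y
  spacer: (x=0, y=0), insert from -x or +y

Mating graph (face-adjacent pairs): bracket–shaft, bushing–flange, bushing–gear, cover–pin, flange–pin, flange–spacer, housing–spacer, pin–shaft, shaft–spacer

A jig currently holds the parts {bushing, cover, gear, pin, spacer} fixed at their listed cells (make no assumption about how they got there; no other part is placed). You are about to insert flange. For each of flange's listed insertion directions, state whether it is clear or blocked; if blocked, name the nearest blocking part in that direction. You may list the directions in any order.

+y: blocked by spacer; -y: blocked by bushing

-y: nearest on ray is bushing@(0, -2) ⇒ blocked
+y: nearest on ray is spacer@(0, 0) ⇒ blocked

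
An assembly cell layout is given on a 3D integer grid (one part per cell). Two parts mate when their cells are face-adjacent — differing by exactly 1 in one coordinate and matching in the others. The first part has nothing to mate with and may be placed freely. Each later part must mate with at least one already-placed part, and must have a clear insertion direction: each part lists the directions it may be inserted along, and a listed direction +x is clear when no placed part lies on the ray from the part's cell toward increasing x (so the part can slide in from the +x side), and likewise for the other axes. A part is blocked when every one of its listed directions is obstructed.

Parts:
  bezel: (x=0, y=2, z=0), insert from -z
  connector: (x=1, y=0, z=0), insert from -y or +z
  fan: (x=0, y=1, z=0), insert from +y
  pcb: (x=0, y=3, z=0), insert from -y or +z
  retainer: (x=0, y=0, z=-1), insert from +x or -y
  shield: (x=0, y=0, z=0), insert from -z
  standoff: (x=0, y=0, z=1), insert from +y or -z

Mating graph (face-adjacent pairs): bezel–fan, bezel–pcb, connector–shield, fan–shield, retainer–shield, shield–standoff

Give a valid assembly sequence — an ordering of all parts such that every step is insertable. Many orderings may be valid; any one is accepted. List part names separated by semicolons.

1. connector@(1, 0, 0) [-y clear] — {connector}
2. shield@(0, 0, 0) [-z clear] — {connector, shield}
3. retainer@(0, 0, -1) [+x clear] — {connector, retainer, shield}
4. fan@(0, 1, 0) [+y clear] — {connector, fan, retainer, shield}
5. bezel@(0, 2, 0) [-z clear] — {bezel, connector, fan, retainer, shield}
6. pcb@(0, 3, 0) [+z clear] — {bezel, connector, fan, pcb, retainer, shield}
7. standoff@(0, 0, 1) [+y clear] — {bezel, connector, fan, pcb, retainer, shield, standoff}

connector; shield; retainer; fan; bezel; pcb; standoff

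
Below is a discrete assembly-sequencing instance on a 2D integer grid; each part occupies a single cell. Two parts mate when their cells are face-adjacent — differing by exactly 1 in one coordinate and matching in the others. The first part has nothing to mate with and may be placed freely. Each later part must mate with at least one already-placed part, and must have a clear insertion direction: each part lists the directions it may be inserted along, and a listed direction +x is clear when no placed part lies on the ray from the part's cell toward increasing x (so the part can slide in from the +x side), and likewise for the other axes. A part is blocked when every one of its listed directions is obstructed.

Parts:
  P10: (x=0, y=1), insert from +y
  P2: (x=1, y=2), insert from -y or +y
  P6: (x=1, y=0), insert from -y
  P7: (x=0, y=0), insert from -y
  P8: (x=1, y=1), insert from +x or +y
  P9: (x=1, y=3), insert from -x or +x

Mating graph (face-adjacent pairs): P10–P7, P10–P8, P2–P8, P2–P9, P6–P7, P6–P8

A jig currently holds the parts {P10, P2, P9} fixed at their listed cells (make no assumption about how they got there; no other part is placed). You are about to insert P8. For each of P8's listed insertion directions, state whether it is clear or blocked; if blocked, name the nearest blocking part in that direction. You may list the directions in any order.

+x: clear; +y: blocked by P2

+x: ray from P8(1, 1) has no placed part ⇒ clear
+y: nearest on ray is P2@(1, 2) ⇒ blocked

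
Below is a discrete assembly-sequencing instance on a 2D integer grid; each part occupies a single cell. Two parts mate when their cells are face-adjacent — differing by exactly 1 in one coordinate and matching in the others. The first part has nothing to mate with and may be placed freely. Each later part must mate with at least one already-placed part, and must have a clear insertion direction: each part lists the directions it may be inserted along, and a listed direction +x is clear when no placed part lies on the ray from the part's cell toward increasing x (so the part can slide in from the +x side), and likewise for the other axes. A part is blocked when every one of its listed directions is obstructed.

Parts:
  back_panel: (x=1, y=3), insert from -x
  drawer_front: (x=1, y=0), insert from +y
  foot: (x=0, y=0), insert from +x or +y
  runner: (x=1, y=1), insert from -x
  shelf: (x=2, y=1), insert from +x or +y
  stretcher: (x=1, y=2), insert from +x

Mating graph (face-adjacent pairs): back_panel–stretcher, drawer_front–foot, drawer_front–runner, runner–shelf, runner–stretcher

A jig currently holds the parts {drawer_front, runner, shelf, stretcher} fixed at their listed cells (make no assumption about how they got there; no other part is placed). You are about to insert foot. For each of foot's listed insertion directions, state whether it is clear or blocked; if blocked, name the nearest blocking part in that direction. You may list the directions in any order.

+x: blocked by drawer_front; +y: clear

+x: nearest on ray is drawer_front@(1, 0) ⇒ blocked
+y: ray from foot(0, 0) has no placed part ⇒ clear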